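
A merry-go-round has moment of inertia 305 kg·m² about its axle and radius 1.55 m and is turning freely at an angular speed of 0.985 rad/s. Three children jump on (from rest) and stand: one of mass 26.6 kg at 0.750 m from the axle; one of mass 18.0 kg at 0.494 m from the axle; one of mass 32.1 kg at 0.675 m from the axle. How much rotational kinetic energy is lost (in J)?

energy lost ≈ 14.8 J

No external torque acts about the axle; L_before = L_after.
Added inertia Σmr² = (26.6)(0.750)² + (18.0)(0.494)² + (32.1)(0.675)² = 33.98 kg·m²; I_f = 305.0 + 33.98 = 339.0 kg·m².
ω_f = I_p ω_i / I_f = (305.0)(0.985) / 339.0 = 0.8863 rad/s.
KE_i = ½(305.0)(0.9850 rad/s)² = 148.0 J; KE_f = ½(339.0)(0.8863)² = 133.1 J.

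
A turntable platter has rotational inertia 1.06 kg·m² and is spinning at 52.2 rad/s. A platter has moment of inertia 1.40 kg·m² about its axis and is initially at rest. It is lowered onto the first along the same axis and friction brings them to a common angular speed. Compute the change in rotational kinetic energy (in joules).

The coupling torques are internal; angular momentum about the shared axis is conserved.
Taking A's sense as positive: L = (1.060)(52.2) = 55.33 kg·m²·rad/s.
Combined I = 1.060 + 1.400 = 2.460 kg·m².
ω_f = L / I = 55.33 / 2.460 = 22.49 rad/s.
KE_i = ½ΣIω² = 1444 J; KE_f = ½(2.460)(22.49)² = 622.3 J.

ΔKE ≈ -822 J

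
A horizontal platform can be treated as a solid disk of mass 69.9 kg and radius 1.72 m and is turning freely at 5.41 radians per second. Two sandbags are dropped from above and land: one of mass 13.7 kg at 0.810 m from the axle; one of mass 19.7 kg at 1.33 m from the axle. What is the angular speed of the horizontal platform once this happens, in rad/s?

No external torque acts about the axle; L_before = L_after.
I_p = ½(69.9)(1.72)² = 103.4 kg·m².
Added inertia Σmr² = (13.7)(0.810)² + (19.7)(1.33)² = 43.84 kg·m²; I_f = 103.4 + 43.84 = 147.2 kg·m².
ω_f = I_p ω_i / I_f = (103.4)(5.41) / 147.2 = 3.799 rad/s.

ω_f ≈ 3.80 rad/s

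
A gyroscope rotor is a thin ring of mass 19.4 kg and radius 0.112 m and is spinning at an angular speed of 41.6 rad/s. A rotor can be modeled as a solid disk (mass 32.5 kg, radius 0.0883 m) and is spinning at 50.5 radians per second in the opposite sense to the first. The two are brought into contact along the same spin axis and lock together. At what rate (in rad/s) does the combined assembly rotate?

No external torque acts about the common axis, so total angular momentum is conserved.
Moments of inertia: I_A = (19.4)(0.112)² = 0.2434 kg·m²; I_B = ½(32.5)(0.0883)² = 0.1267 kg·m².
Taking A's sense as positive: L = (0.2434)(41.6) − (0.1267)(50.5) = 3.725 kg·m²·rad/s.
Combined I = 0.2434 + 0.1267 = 0.3701 kg·m².
ω_f = L / I = 3.725 / 0.3701 = 10.07 rad/s.

|ω_f| ≈ 10.1 rad/s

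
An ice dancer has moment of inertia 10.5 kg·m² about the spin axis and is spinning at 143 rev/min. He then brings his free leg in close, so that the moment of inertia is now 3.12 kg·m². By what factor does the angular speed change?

ω₂/ω₁ ≈ 3.37

No external torque acts about the spin axis, so angular momentum is conserved.
ω₂/ω₁ = I₁/I₂ = 10.50 / 3.120 = 3.365.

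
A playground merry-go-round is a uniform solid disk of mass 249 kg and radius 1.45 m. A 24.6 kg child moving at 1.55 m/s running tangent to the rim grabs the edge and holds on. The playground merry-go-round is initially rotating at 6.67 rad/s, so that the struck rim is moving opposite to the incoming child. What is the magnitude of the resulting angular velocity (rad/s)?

About the axle the impulsive forces during the collision are internal, so angular momentum about that axis is conserved.
I_p = ½(249)(1.45)² = 261.8 kg·m². Taking the sense of the child's angular momentum as positive, L_{child} = m v R = (24.6)(1.55)(1.45) = 55.29 kg·m²/s.
L_i = −I_p ω_p + m v R = −(261.8)(6.67) + 55.29 = -1691 kg·m²/s.
After sticking, I_f = I_p + m R² = 261.8 + (24.6)(1.45)² = 313.5 kg·m².
ω_f = L_i / I_f = -1691 / 313.5 = -5.393 rad/s.

|ω_f| ≈ 5.39 rad/s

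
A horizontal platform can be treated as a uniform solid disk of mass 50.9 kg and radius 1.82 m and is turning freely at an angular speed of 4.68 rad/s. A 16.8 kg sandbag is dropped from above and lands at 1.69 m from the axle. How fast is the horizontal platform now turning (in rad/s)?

ω_f ≈ 2.98 rad/s

The added mass arrives with no angular momentum about the axle, and any external torque about the axle is negligible, so the system's angular momentum is conserved.
I_p = ½(50.9)(1.82)² = 84.30 kg·m².
Added inertia Σmr² = (16.8)(1.69)² = 47.98 kg·m²; I_f = 84.30 + 47.98 = 132.3 kg·m².
ω_f = I_p ω_i / I_f = (84.30)(4.68) / 132.3 = 2.982 rad/s.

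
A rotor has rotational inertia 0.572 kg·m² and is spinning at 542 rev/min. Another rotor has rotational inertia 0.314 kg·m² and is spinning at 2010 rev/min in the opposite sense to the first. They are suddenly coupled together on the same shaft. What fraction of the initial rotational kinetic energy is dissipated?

fraction ≈ 0.919

The coupling torques are internal; angular momentum about the shared axis is conserved.
Taking A's sense as positive: L = (0.5720)(542) − (0.3140)(2010) = -321.1 kg·m²·rpm.
Combined I = 0.5720 + 0.3140 = 0.8860 kg·m².
ω_f = L / I = -321.1 / 0.8860 = -362.4 rpm.
KE_i = ½ΣIω² = 7877 J; KE_f = ½(0.8860)(37.95)² = 638.1 J.
Fraction dissipated = (KE_i − KE_f)/KE_i = 0.9190.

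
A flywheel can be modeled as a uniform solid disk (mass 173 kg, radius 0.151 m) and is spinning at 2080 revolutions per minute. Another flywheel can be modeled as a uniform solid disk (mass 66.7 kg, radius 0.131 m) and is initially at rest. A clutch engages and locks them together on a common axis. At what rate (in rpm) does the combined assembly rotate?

|ω_f| ≈ 1610 rpm

The coupling torques are internal; angular momentum about the shared axis is conserved.
Moments of inertia: I_A = ½(173)(0.151)² = 1.972 kg·m²; I_B = ½(66.7)(0.131)² = 0.5723 kg·m².
Taking A's sense as positive: L = (1.972)(2080) = 4102 kg·m²·rpm.
Combined I = 1.972 + 0.5723 = 2.545 kg·m².
ω_f = L / I = 4102 / 2.545 = 1612 rpm.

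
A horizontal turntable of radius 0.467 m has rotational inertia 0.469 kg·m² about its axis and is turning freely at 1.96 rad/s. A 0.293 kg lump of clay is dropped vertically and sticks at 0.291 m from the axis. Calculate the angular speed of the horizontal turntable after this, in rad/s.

ω_f ≈ 1.86 rad/s

The added mass arrives with no angular momentum about the axis, and any external torque about the axis is negligible, so the system's angular momentum is conserved.
Added inertia Σmr² = (0.293)(0.291)² = 0.02481 kg·m²; I_f = 0.4690 + 0.02481 = 0.4938 kg·m².
ω_f = I_p ω_i / I_f = (0.4690)(1.96) / 0.4938 = 1.862 rad/s.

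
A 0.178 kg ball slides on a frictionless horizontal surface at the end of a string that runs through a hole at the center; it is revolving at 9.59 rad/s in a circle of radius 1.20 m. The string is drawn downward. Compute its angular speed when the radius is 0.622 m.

The constraining force is radial, so m r² ω about the center is conserved.
ω₂ = ω₁ (r₁/r₂)² = (9.59)(1.20/0.622)² = 35.69 rad/s.

ω₂ ≈ 35.7 rad/s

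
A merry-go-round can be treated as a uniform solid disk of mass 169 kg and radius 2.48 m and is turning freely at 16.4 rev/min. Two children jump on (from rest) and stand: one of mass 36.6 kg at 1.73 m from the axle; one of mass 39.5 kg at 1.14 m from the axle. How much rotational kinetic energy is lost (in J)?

No external torque acts about the axle; L_before = L_after.
I_p = ½(169)(2.48)² = 519.7 kg·m².
Added inertia Σmr² = (36.6)(1.73)² + (39.5)(1.14)² = 160.9 kg·m²; I_f = 519.7 + 160.9 = 680.6 kg·m².
ω_f = I_p ω_i / I_f = (519.7)(16.4) / 680.6 = 12.52 rpm.
KE_i = ½(519.7)(1.717 rad/s)² = 766.4 J; KE_f = ½(680.6)(1.311)² = 585.3 J.

energy lost ≈ 181 J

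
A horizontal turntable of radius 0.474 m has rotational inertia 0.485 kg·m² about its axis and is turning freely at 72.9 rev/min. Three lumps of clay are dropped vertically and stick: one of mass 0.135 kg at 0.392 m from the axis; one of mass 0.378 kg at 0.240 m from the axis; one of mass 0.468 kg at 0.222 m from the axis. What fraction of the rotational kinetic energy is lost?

fraction ≈ 0.119

No external torque acts about the axis; L_before = L_after.
Added inertia Σmr² = (0.135)(0.392)² + (0.378)(0.240)² + (0.468)(0.222)² = 0.06558 kg·m²; I_f = 0.4850 + 0.06558 = 0.5506 kg·m².
ω_f = I_p ω_i / I_f = (0.4850)(72.9) / 0.5506 = 64.22 rpm.
KE_i = ½(0.4850)(7.634 rad/s)² = 14.13 J; KE_f = ½(0.5506)(6.725)² = 12.45 J.
Fraction lost = 0.1191.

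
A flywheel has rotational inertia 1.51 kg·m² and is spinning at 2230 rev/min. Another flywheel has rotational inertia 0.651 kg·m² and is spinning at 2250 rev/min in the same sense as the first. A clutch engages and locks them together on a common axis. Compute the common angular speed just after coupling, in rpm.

No external torque acts about the common axis, so total angular momentum is conserved.
Taking A's sense as positive: L = (1.510)(2230) + (0.6510)(2250) = 4832 kg·m²·rpm.
Combined I = 1.510 + 0.6510 = 2.161 kg·m².
ω_f = L / I = 4832 / 2.161 = 2236 rpm.

|ω_f| ≈ 2240 rpm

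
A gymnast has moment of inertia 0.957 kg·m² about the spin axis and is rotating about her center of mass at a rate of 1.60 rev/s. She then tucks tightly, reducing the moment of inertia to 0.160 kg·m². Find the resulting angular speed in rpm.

No external torque acts about the spin axis, so angular momentum is conserved.
ω₂ = I₁ω₁ / I₂ = (0.9570)(1.60 rev/s) / (0.1600) = 9.570 rev/s = 574.2 rpm.

ω₂ ≈ 574 rpm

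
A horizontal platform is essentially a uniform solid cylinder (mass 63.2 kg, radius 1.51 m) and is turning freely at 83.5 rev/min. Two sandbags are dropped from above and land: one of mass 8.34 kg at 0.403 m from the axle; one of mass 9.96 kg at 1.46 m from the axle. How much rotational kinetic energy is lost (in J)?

energy lost ≈ 657 J

The added mass arrives with no angular momentum about the axle, and any external torque about the axle is negligible, so the system's angular momentum is conserved.
I_p = ½(63.2)(1.51)² = 72.05 kg·m².
Added inertia Σmr² = (8.34)(0.403)² + (9.96)(1.46)² = 22.59 kg·m²; I_f = 72.05 + 22.59 = 94.64 kg·m².
ω_f = I_p ω_i / I_f = (72.05)(83.5) / 94.64 = 63.57 rpm.
KE_i = ½(72.05)(8.744 rad/s)² = 2754 J; KE_f = ½(94.64)(6.657)² = 2097 J.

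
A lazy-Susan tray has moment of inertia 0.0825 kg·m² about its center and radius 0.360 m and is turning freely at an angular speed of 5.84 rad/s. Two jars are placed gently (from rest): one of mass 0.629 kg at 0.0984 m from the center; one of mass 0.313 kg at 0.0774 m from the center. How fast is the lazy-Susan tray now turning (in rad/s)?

The added mass arrives with no angular momentum about the center, and any external torque about the center is negligible, so the system's angular momentum is conserved.
Added inertia Σmr² = (0.629)(0.0984)² + (0.313)(0.0774)² = 0.007965 kg·m²; I_f = 0.08250 + 0.007965 = 0.09047 kg·m².
ω_f = I_p ω_i / I_f = (0.08250)(5.84) / 0.09047 = 5.326 rad/s.

ω_f ≈ 5.33 rad/s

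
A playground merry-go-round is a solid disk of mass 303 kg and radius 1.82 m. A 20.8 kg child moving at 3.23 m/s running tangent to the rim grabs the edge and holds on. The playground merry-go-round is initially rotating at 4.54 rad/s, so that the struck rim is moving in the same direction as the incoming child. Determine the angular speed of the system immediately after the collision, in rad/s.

|ω_f| ≈ 4.21 rad/s

The axle reaction passes through the axle and exerts no torque about it; angular momentum about the axle is conserved through the impact.
I_p = ½(303)(1.82)² = 501.8 kg·m². Taking the sense of the child's angular momentum as positive, L_{child} = m v R = (20.8)(3.23)(1.82) = 122.3 kg·m²/s.
L_i = +I_p ω_p + m v R = +(501.8)(4.54) + 122.3 = 2401 kg·m²/s.
After sticking, I_f = I_p + m R² = 501.8 + (20.8)(1.82)² = 570.7 kg·m².
ω_f = L_i / I_f = 2401 / 570.7 = 4.206 rad/s.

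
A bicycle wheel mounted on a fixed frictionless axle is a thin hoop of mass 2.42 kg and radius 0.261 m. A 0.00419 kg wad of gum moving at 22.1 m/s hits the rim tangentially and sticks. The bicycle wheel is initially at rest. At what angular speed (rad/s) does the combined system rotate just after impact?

The axle reaction passes through the axle and exerts no torque about it; angular momentum about the axle is conserved through the impact.
I_p = (2.42)(0.261)² = 0.1649 kg·m². Taking the sense of the wad of gum's angular momentum as positive, L_{wad} = m v R = (0.00419)(22.1)(0.261) = 0.02417 kg·m²/s.
L_i = 0 + 0.02417 = 0.02417 kg·m²/s.
After sticking, I_f = I_p + m R² = 0.1649 + (0.00419)(0.261)² = 0.1651 kg·m².
ω_f = L_i / I_f = 0.02417 / 0.1651 = 0.1464 rad/s.

|ω_f| ≈ 0.146 rad/s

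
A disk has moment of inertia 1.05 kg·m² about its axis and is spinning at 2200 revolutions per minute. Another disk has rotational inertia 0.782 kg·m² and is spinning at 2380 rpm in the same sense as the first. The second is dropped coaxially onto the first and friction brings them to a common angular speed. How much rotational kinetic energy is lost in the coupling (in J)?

ΔKE lost ≈ 79.6 J

No external torque acts about the common axis, so total angular momentum is conserved.
Taking A's sense as positive: L = (1.050)(2200) + (0.7820)(2380) = 4171 kg·m²·rpm.
Combined I = 1.050 + 0.7820 = 1.832 kg·m².
ω_f = L / I = 4171 / 1.832 = 2277 rpm.
KE_i = ½ΣIω² = 52150 J; KE_f = ½(1.832)(238.4)² = 52070 J.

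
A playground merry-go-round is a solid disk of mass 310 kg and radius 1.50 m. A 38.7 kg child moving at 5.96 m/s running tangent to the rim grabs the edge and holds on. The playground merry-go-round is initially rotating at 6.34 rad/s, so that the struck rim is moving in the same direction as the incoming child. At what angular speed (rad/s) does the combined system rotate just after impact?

|ω_f| ≈ 5.87 rad/s

About the axle the impulsive forces during the collision are internal, so angular momentum about that axis is conserved.
I_p = ½(310)(1.50)² = 348.8 kg·m². Taking the sense of the child's angular momentum as positive, L_{child} = m v R = (38.7)(5.96)(1.50) = 346.0 kg·m²/s.
L_i = +I_p ω_p + m v R = +(348.8)(6.34) + 346.0 = 2557 kg·m²/s.
After sticking, I_f = I_p + m R² = 348.8 + (38.7)(1.50)² = 435.8 kg·m².
ω_f = L_i / I_f = 2557 / 435.8 = 5.867 rad/s.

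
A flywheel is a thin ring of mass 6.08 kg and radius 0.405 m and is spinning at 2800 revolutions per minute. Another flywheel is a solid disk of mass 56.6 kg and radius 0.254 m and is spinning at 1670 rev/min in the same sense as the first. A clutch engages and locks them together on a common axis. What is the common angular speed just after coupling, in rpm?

|ω_f| ≈ 2070 rpm

The coupling torques are internal; angular momentum about the shared axis is conserved.
Moments of inertia: I_A = (6.08)(0.405)² = 0.9973 kg·m²; I_B = ½(56.6)(0.254)² = 1.826 kg·m².
Taking A's sense as positive: L = (0.9973)(2800) + (1.826)(1670) = 5841 kg·m²·rpm.
Combined I = 0.9973 + 1.826 = 2.823 kg·m².
ω_f = L / I = 5841 / 2.823 = 2069 rpm.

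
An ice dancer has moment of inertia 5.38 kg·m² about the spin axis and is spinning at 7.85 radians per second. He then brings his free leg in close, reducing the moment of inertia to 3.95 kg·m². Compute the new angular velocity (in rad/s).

With no external torque about the axis, L is conserved: I₁ω₁ = I₂ω₂.
ω₂ = I₁ω₁ / I₂ = (5.380)(7.85 rad/s) / (3.950) = 10.69 rad/s.

ω₂ ≈ 10.7 rad/s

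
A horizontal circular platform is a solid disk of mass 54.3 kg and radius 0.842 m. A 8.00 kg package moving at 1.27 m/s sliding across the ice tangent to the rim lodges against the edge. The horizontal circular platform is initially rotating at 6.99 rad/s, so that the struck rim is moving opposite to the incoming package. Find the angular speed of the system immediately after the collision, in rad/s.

|ω_f| ≈ 5.06 rad/s

The axle reaction passes through the central axle and exerts no torque about it; angular momentum about the central axle is conserved through the impact.
I_p = ½(54.3)(0.842)² = 19.25 kg·m². Taking the sense of the package's angular momentum as positive, L_{package} = m v R = (8.00)(1.27)(0.842) = 8.555 kg·m²/s.
L_i = −I_p ω_p + m v R = −(19.25)(6.99) + 8.555 = -126.0 kg·m²/s.
After sticking, I_f = I_p + m R² = 19.25 + (8.00)(0.842)² = 24.92 kg·m².
ω_f = L_i / I_f = -126.0 / 24.92 = -5.056 rad/s.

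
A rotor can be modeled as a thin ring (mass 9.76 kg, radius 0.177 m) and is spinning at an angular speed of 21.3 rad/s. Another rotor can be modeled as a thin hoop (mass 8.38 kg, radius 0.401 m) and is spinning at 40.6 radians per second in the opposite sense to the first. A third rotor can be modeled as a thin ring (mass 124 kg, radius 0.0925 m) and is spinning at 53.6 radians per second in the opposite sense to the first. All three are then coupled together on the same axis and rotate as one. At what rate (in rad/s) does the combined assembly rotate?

|ω_f| ≈ 38.7 rad/s

The coupling torques are internal; angular momentum about the shared axis is conserved.
Moments of inertia: I_A = (9.76)(0.177)² = 0.3058 kg·m²; I_B = (8.38)(0.401)² = 1.348 kg·m²; I_C = (124)(0.0925)² = 1.061 kg·m².
Taking A's sense as positive: L = (0.3058)(21.3) − (1.348)(40.6) − (1.061)(53.6) = -105.1 kg·m²·rad/s.
Combined I = 0.3058 + 1.348 + 1.061 = 2.714 kg·m².
ω_f = L / I = -105.1 / 2.714 = -38.71 rad/s.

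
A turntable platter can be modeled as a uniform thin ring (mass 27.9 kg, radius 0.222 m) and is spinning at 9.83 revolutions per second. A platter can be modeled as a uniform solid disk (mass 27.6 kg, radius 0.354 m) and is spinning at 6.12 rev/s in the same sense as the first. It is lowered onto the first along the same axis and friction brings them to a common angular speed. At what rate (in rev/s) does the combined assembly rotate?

No external torque acts about the common axis, so total angular momentum is conserved.
Moments of inertia: I_A = (27.9)(0.222)² = 1.375 kg·m²; I_B = ½(27.6)(0.354)² = 1.729 kg·m².
Taking A's sense as positive: L = (1.375)(9.83) + (1.729)(6.12) = 24.10 kg·m²·rev/s.
Combined I = 1.375 + 1.729 = 3.104 kg·m².
ω_f = L / I = 24.10 / 3.104 = 7.763 rev/s.

|ω_f| ≈ 7.76 rev/s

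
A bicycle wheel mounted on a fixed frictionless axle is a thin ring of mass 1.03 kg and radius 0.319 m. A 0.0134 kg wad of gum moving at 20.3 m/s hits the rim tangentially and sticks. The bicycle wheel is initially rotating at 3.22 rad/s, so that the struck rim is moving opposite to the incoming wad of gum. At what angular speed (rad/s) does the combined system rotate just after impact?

About the axle the impulsive forces during the collision are internal, so angular momentum about that axis is conserved.
I_p = (1.03)(0.319)² = 0.1048 kg·m². Taking the sense of the wad of gum's angular momentum as positive, L_{wad} = m v R = (0.0134)(20.3)(0.319) = 0.08677 kg·m²/s.
L_i = −I_p ω_p + m v R = −(0.1048)(3.22) + 0.08677 = -0.2507 kg·m²/s.
After sticking, I_f = I_p + m R² = 0.1048 + (0.0134)(0.319)² = 0.1062 kg·m².
ω_f = L_i / I_f = -0.2507 / 0.1062 = -2.361 rad/s.

|ω_f| ≈ 2.36 rad/s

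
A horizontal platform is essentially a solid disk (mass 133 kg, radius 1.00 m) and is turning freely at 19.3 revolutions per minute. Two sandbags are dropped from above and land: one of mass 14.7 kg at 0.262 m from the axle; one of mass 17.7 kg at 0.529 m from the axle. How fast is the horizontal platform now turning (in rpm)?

ω_f ≈ 17.7 rpm

No external torque acts about the axle; L_before = L_after.
I_p = ½(133)(1.00)² = 66.50 kg·m².
Added inertia Σmr² = (14.7)(0.262)² + (17.7)(0.529)² = 5.962 kg·m²; I_f = 66.50 + 5.962 = 72.46 kg·m².
ω_f = I_p ω_i / I_f = (66.50)(19.3) / 72.46 = 17.71 rpm.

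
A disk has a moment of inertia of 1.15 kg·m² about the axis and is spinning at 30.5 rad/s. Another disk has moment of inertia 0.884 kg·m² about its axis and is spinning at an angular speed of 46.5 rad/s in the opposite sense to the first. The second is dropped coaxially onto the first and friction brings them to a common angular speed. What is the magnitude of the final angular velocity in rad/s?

|ω_f| ≈ 2.97 rad/s

No external torque acts about the common axis, so total angular momentum is conserved.
Taking A's sense as positive: L = (1.150)(30.5) − (0.8840)(46.5) = -6.031 kg·m²·rad/s.
Combined I = 1.150 + 0.8840 = 2.034 kg·m².
ω_f = L / I = -6.031 / 2.034 = -2.965 rad/s.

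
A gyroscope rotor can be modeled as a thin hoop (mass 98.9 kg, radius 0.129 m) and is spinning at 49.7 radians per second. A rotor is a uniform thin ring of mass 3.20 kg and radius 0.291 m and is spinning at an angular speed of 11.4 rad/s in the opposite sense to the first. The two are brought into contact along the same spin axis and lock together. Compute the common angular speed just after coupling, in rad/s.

No external torque acts about the common axis, so total angular momentum is conserved.
Moments of inertia: I_A = (98.9)(0.129)² = 1.646 kg·m²; I_B = (3.20)(0.291)² = 0.2710 kg·m².
Taking A's sense as positive: L = (1.646)(49.7) − (0.2710)(11.4) = 78.71 kg·m²·rad/s.
Combined I = 1.646 + 0.2710 = 1.917 kg·m².
ω_f = L / I = 78.71 / 1.917 = 41.06 rad/s.

|ω_f| ≈ 41.1 rad/s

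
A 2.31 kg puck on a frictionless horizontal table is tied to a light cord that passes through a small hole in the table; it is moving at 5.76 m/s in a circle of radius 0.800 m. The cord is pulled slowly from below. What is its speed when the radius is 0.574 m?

Central (radial) force ⇒ zero torque about the center ⇒ m v r is constant.
v₂ = v₁ r₁ / r₂ = (5.76)(0.800) / (0.574) = 8.028 m/s.

v₂ ≈ 8.03 m/s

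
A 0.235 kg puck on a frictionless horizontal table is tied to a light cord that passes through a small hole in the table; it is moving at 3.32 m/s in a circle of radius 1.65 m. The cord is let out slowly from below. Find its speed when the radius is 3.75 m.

v₂ ≈ 1.46 m/s

The only horizontal force on the mass is along the cord (radial), so it exerts no torque about the hole and angular momentum m v r is conserved.
v₂ = v₁ r₁ / r₂ = (3.32)(1.65) / (3.75) = 1.461 m/s.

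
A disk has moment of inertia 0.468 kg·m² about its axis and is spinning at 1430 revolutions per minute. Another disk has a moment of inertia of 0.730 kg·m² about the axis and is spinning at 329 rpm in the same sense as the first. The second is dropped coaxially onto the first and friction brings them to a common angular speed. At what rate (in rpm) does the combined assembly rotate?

No external torque acts about the common axis, so total angular momentum is conserved.
Taking A's sense as positive: L = (0.4680)(1430) + (0.7300)(329) = 909.4 kg·m²·rpm.
Combined I = 0.4680 + 0.7300 = 1.198 kg·m².
ω_f = L / I = 909.4 / 1.198 = 759.1 rpm.

|ω_f| ≈ 759 rpm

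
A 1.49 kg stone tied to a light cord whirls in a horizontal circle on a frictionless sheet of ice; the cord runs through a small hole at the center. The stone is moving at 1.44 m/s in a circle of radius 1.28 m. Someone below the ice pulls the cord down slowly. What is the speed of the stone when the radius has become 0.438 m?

v₂ ≈ 4.21 m/s

The only horizontal force on the mass is along the cord (radial), so it exerts no torque about the hole and angular momentum m v r is conserved.
v₂ = v₁ r₁ / r₂ = (1.44)(1.28) / (0.438) = 4.208 m/s.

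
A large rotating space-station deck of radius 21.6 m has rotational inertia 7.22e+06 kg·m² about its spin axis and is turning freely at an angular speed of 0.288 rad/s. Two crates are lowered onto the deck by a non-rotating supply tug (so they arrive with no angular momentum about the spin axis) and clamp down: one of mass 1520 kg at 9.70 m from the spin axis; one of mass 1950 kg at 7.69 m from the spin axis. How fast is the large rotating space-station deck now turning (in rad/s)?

The added mass arrives with no angular momentum about the spin axis, and any external torque about the spin axis is negligible, so the system's angular momentum is conserved.
Added inertia Σmr² = (1520)(9.70)² + (1950)(7.69)² = 2.583e+05 kg·m²; I_f = 7.220e+06 + 2.583e+05 = 7.478e+06 kg·m².
ω_f = I_p ω_i / I_f = (7.220e+06)(0.288) / 7.478e+06 = 0.2781 rad/s.

ω_f ≈ 0.278 rad/s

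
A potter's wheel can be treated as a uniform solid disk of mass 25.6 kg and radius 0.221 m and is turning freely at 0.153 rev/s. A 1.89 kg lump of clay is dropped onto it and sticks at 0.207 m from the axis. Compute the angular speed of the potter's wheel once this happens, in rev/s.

The added mass arrives with no angular momentum about the axis, and any external torque about the axis is negligible, so the system's angular momentum is conserved.
I_p = ½(25.6)(0.221)² = 0.6252 kg·m².
Added inertia Σmr² = (1.89)(0.207)² = 0.08098 kg·m²; I_f = 0.6252 + 0.08098 = 0.7061 kg·m².
ω_f = I_p ω_i / I_f = (0.6252)(0.153) / 0.7061 = 0.1355 rev/s.

ω_f ≈ 0.135 rev/s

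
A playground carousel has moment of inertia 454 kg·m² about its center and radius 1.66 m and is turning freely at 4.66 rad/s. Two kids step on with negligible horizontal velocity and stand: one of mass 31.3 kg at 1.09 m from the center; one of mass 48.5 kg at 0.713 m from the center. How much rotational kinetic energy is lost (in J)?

No external torque acts about the center; L_before = L_after.
Added inertia Σmr² = (31.3)(1.09)² + (48.5)(0.713)² = 61.84 kg·m²; I_f = 454.0 + 61.84 = 515.8 kg·m².
ω_f = I_p ω_i / I_f = (454.0)(4.66) / 515.8 = 4.101 rad/s.
KE_i = ½(454.0)(4.660 rad/s)² = 4929 J; KE_f = ½(515.8)(4.101)² = 4338 J.

energy lost ≈ 591 J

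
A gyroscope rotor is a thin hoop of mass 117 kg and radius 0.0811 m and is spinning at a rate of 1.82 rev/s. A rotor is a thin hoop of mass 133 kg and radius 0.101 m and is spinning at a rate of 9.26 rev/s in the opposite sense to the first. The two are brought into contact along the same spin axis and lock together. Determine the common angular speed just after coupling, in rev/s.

The coupling torques are internal; angular momentum about the shared axis is conserved.
Moments of inertia: I_A = (117)(0.0811)² = 0.7695 kg·m²; I_B = (133)(0.101)² = 1.357 kg·m².
Taking A's sense as positive: L = (0.7695)(1.82) − (1.357)(9.26) = -11.16 kg·m²·rev/s.
Combined I = 0.7695 + 1.357 = 2.126 kg·m².
ω_f = L / I = -11.16 / 2.126 = -5.250 rev/s.

|ω_f| ≈ 5.25 rev/s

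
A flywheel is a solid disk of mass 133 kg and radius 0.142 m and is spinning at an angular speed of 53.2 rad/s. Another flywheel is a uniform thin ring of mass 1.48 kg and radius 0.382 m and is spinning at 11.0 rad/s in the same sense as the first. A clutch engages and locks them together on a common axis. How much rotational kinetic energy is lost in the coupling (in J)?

ΔKE lost ≈ 166 J

The coupling torques are internal; angular momentum about the shared axis is conserved.
Moments of inertia: I_A = ½(133)(0.142)² = 1.341 kg·m²; I_B = (1.48)(0.382)² = 0.2160 kg·m².
Taking A's sense as positive: L = (1.341)(53.2) + (0.2160)(11.0) = 73.71 kg·m²·rad/s.
Combined I = 1.341 + 0.2160 = 1.557 kg·m².
ω_f = L / I = 73.71 / 1.557 = 47.35 rad/s.
KE_i = ½ΣIω² = 1911 J; KE_f = ½(1.557)(47.35)² = 1745 J.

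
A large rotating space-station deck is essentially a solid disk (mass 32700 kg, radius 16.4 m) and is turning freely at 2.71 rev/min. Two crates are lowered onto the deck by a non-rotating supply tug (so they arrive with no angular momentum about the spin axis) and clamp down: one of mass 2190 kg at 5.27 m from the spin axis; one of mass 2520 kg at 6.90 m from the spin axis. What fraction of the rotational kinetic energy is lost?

fraction ≈ 0.0395

The added mass arrives with no angular momentum about the spin axis, and any external torque about the spin axis is negligible, so the system's angular momentum is conserved.
I_p = ½(32700)(16.4)² = 4.397e+06 kg·m².
Added inertia Σmr² = (2190)(5.27)² + (2520)(6.90)² = 1.808e+05 kg·m²; I_f = 4.397e+06 + 1.808e+05 = 4.578e+06 kg·m².
ω_f = I_p ω_i / I_f = (4.397e+06)(2.71) / 4.578e+06 = 2.603 rpm.
KE_i = ½(4.397e+06)(0.2838 rad/s)² = 1.771e+05 J; KE_f = ½(4.578e+06)(0.2726)² = 1.701e+05 J.
Fraction lost = 0.03949.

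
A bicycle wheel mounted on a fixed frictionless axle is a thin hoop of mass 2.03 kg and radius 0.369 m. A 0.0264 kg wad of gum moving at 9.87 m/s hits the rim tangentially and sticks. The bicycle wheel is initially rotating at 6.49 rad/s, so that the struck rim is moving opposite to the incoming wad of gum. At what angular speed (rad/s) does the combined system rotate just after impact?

|ω_f| ≈ 6.06 rad/s

The axle reaction passes through the axle and exerts no torque about it; angular momentum about the axle is conserved through the impact.
I_p = (2.03)(0.369)² = 0.2764 kg·m². Taking the sense of the wad of gum's angular momentum as positive, L_{wad} = m v R = (0.0264)(9.87)(0.369) = 0.09615 kg·m²/s.
L_i = −I_p ω_p + m v R = −(0.2764)(6.49) + 0.09615 = -1.698 kg·m²/s.
After sticking, I_f = I_p + m R² = 0.2764 + (0.0264)(0.369)² = 0.2800 kg·m².
ω_f = L_i / I_f = -1.698 / 0.2800 = -6.063 rad/s.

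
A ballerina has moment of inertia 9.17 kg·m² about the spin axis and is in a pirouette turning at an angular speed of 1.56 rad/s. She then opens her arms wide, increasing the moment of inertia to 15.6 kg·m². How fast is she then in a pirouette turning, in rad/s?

ω₂ ≈ 0.917 rad/s

Angular momentum about the spin axis is conserved since the torque about it is zero.
ω₂ = I₁ω₁ / I₂ = (9.170)(1.56 rad/s) / (15.60) = 0.9170 rad/s.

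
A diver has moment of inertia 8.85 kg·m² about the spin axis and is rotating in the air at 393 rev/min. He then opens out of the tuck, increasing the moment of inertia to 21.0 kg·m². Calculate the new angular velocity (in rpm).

Angular momentum about the spin axis is conserved since the torque about it is zero.
ω₂ = I₁ω₁ / I₂ = (8.850)(393 rpm) / (21.00) = 165.6 rpm.

ω₂ ≈ 166 rpm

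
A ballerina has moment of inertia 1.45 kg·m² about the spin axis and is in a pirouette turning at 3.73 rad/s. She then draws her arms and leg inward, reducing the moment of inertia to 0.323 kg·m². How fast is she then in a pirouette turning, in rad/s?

With no external torque about the axis, L is conserved: I₁ω₁ = I₂ω₂.
ω₂ = I₁ω₁ / I₂ = (1.450)(3.73 rad/s) / (0.3230) = 16.74 rad/s.

ω₂ ≈ 16.7 rad/s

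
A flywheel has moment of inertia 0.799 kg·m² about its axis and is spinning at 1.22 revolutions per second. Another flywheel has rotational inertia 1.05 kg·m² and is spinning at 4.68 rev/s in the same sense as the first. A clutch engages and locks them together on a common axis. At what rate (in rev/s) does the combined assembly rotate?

No external torque acts about the common axis, so total angular momentum is conserved.
Taking A's sense as positive: L = (0.7990)(1.22) + (1.050)(4.68) = 5.889 kg·m²·rev/s.
Combined I = 0.7990 + 1.050 = 1.849 kg·m².
ω_f = L / I = 5.889 / 1.849 = 3.185 rev/s.

|ω_f| ≈ 3.18 rev/s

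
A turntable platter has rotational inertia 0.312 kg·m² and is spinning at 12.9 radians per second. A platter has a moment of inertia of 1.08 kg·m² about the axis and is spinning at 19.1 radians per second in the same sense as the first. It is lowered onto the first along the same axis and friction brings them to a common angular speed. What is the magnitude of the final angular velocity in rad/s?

|ω_f| ≈ 17.7 rad/s

No external torque acts about the common axis, so total angular momentum is conserved.
Taking A's sense as positive: L = (0.3120)(12.9) + (1.080)(19.1) = 24.65 kg·m²·rad/s.
Combined I = 0.3120 + 1.080 = 1.392 kg·m².
ω_f = L / I = 24.65 / 1.392 = 17.71 rad/s.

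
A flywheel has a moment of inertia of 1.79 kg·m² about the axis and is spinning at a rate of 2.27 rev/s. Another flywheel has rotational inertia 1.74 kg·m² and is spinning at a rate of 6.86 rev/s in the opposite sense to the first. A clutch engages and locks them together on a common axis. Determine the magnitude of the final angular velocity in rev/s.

The coupling torques are internal; angular momentum about the shared axis is conserved.
Taking A's sense as positive: L = (1.790)(2.27) − (1.740)(6.86) = -7.873 kg·m²·rev/s.
Combined I = 1.790 + 1.740 = 3.530 kg·m².
ω_f = L / I = -7.873 / 3.530 = -2.230 rev/s.

|ω_f| ≈ 2.23 rev/s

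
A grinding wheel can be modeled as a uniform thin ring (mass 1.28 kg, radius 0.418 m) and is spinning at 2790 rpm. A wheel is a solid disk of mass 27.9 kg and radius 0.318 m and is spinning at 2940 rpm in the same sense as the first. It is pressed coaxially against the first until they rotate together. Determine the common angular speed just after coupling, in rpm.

The coupling torques are internal; angular momentum about the shared axis is conserved.
Moments of inertia: I_A = (1.28)(0.418)² = 0.2236 kg·m²; I_B = ½(27.9)(0.318)² = 1.411 kg·m².
Taking A's sense as positive: L = (0.2236)(2790) + (1.411)(2940) = 4771 kg·m²·rpm.
Combined I = 0.2236 + 1.411 = 1.634 kg·m².
ω_f = L / I = 4771 / 1.634 = 2919 rpm.

|ω_f| ≈ 2920 rpm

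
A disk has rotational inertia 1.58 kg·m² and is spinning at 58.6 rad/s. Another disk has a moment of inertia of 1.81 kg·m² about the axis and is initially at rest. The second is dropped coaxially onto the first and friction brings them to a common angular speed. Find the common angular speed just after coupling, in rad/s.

|ω_f| ≈ 27.3 rad/s

No external torque acts about the common axis, so total angular momentum is conserved.
Taking A's sense as positive: L = (1.580)(58.6) = 92.59 kg·m²·rad/s.
Combined I = 1.580 + 1.810 = 3.390 kg·m².
ω_f = L / I = 92.59 / 3.390 = 27.31 rad/s.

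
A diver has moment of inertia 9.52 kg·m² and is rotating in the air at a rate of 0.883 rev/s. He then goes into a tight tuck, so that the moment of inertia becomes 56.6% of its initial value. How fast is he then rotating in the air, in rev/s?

Angular momentum about the spin axis is conserved since the torque about it is zero.
I₂ = 0.566 × 9.52 = 5.388 kg·m².
ω₂ = I₁ω₁ / I₂ = (9.520)(0.883 rev/s) / (5.388) = 1.560 rev/s.

ω₂ ≈ 1.56 rev/s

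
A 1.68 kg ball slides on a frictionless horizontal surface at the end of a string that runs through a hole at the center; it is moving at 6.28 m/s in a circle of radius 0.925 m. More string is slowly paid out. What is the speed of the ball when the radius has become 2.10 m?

v₂ ≈ 2.77 m/s

The only horizontal force on the mass is along the cord (radial), so it exerts no torque about the hole and angular momentum m v r is conserved.
v₂ = v₁ r₁ / r₂ = (6.28)(0.925) / (2.10) = 2.766 m/s.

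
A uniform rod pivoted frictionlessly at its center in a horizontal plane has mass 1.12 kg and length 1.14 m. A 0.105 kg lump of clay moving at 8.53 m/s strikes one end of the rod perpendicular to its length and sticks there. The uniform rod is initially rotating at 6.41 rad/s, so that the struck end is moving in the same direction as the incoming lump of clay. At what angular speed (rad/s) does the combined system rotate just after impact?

The axle reaction passes through the pivot and exerts no torque about it; angular momentum about the pivot is conserved through the impact.
I_p = (1/12)(1.12)(1.14)² = 0.1213 kg·m². Taking the sense of the lump of clay's angular momentum as positive, L_{lump} = m v R = (0.105)(8.53)(1.14/2) = 0.5105 kg·m²/s.
L_i = +I_p ω_p + m v R = +(0.1213)(6.41) + 0.5105 = 1.288 kg·m²/s.
After sticking, I_f = I_p + m R² = 0.1213 + (0.105)(1.14/2)² = 0.1554 kg·m².
ω_f = L_i / I_f = 1.288 / 0.1554 = 8.288 rad/s.

|ω_f| ≈ 8.29 rad/s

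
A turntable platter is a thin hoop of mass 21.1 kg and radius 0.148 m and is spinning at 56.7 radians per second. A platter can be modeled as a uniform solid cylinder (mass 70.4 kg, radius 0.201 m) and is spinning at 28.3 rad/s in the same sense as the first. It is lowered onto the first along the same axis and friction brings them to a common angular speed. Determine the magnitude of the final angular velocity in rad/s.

|ω_f| ≈ 35.3 rad/s

No external torque acts about the common axis, so total angular momentum is conserved.
Moments of inertia: I_A = (21.1)(0.148)² = 0.4622 kg·m²; I_B = ½(70.4)(0.201)² = 1.422 kg·m².
Taking A's sense as positive: L = (0.4622)(56.7) + (1.422)(28.3) = 66.45 kg·m²·rad/s.
Combined I = 0.4622 + 1.422 = 1.884 kg·m².
ω_f = L / I = 66.45 / 1.884 = 35.27 rad/s.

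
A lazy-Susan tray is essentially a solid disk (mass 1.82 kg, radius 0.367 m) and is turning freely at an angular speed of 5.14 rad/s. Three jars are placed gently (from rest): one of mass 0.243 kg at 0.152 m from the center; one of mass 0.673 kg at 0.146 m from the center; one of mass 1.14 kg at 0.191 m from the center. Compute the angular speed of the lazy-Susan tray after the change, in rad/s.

No external torque acts about the center; L_before = L_after.
I_p = ½(1.82)(0.367)² = 0.1226 kg·m².
Added inertia Σmr² = (0.243)(0.152)² + (0.673)(0.146)² + (1.14)(0.191)² = 0.06155 kg·m²; I_f = 0.1226 + 0.06155 = 0.1841 kg·m².
ω_f = I_p ω_i / I_f = (0.1226)(5.14) / 0.1841 = 3.422 rad/s.

ω_f ≈ 3.42 rad/s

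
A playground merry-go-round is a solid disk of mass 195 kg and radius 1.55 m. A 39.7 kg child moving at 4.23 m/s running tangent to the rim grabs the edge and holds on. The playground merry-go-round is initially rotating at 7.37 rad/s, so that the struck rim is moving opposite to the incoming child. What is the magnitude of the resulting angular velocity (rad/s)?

The axle reaction passes through the axle and exerts no torque about it; angular momentum about the axle is conserved through the impact.
I_p = ½(195)(1.55)² = 234.2 kg·m². Taking the sense of the child's angular momentum as positive, L_{child} = m v R = (39.7)(4.23)(1.55) = 260.3 kg·m²/s.
L_i = −I_p ω_p + m v R = −(234.2)(7.37) + 260.3 = -1466 kg·m²/s.
After sticking, I_f = I_p + m R² = 234.2 + (39.7)(1.55)² = 329.6 kg·m².
ω_f = L_i / I_f = -1466 / 329.6 = -4.448 rad/s.

|ω_f| ≈ 4.45 rad/s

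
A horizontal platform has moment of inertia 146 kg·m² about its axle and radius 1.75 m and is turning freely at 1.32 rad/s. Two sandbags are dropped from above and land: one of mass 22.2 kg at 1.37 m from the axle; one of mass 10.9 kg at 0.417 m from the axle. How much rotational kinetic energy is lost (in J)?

No external torque acts about the axle; L_before = L_after.
Added inertia Σmr² = (22.2)(1.37)² + (10.9)(0.417)² = 43.56 kg·m²; I_f = 146.0 + 43.56 = 189.6 kg·m².
ω_f = I_p ω_i / I_f = (146.0)(1.32) / 189.6 = 1.017 rad/s.
KE_i = ½(146.0)(1.320 rad/s)² = 127.2 J; KE_f = ½(189.6)(1.017)² = 97.97 J.

energy lost ≈ 29.2 J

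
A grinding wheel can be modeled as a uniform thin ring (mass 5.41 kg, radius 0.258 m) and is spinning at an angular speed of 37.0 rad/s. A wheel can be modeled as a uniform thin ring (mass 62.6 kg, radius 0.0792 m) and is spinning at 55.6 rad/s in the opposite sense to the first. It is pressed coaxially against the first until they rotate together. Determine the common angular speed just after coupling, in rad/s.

No external torque acts about the common axis, so total angular momentum is conserved.
Moments of inertia: I_A = (5.41)(0.258)² = 0.3601 kg·m²; I_B = (62.6)(0.0792)² = 0.3927 kg·m².
Taking A's sense as positive: L = (0.3601)(37.0) − (0.3927)(55.6) = -8.508 kg·m²·rad/s.
Combined I = 0.3601 + 0.3927 = 0.7528 kg·m².
ω_f = L / I = -8.508 / 0.7528 = -11.30 rad/s.

|ω_f| ≈ 11.3 rad/s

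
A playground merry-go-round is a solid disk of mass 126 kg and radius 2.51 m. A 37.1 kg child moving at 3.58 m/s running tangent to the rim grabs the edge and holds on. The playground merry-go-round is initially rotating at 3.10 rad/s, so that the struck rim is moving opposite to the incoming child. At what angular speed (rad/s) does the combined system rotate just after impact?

|ω_f| ≈ 1.42 rad/s

About the axle the impulsive forces during the collision are internal, so angular momentum about that axis is conserved.
I_p = ½(126)(2.51)² = 396.9 kg·m². Taking the sense of the child's angular momentum as positive, L_{child} = m v R = (37.1)(3.58)(2.51) = 333.4 kg·m²/s.
L_i = −I_p ω_p + m v R = −(396.9)(3.10) + 333.4 = -897.0 kg·m²/s.
After sticking, I_f = I_p + m R² = 396.9 + (37.1)(2.51)² = 630.6 kg·m².
ω_f = L_i / I_f = -897.0 / 630.6 = -1.422 rad/s.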